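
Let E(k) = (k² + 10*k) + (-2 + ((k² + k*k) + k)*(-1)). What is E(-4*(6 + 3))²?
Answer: 2630884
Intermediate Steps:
E(k) = -2 - k² + 9*k (E(k) = (k² + 10*k) + (-2 + ((k² + k²) + k)*(-1)) = (k² + 10*k) + (-2 + (2*k² + k)*(-1)) = (k² + 10*k) + (-2 + (k + 2*k²)*(-1)) = (k² + 10*k) + (-2 + (-k - 2*k²)) = (k² + 10*k) + (-2 - k - 2*k²) = -2 - k² + 9*k)
E(-4*(6 + 3))² = (-2 - (-4*(6 + 3))² + 9*(-4*(6 + 3)))² = (-2 - (-4*9)² + 9*(-4*9))² = (-2 - 1*(-36)² + 9*(-36))² = (-2 - 1*1296 - 324)² = (-2 - 1296 - 324)² = (-1622)² = 2630884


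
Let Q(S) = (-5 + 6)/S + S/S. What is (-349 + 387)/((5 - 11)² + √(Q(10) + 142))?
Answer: 1520/1281 - 38*√1590/3843 ≈ 0.79229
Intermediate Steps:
Q(S) = 1 + 1/S (Q(S) = 1/S + 1 = 1 + 1/S)
(-349 + 387)/((5 - 11)² + √(Q(10) + 142)) = (-349 + 387)/((5 - 11)² + √((1 + 10)/10 + 142)) = 38/((-6)² + √((⅒)*11 + 142)) = 38/(36 + √(11/10 + 142)) = 38/(36 + √(1431/10)) = 38/(36 + 3*√1590/10)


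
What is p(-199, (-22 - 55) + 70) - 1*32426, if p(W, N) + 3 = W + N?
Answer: -32635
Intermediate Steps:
p(W, N) = -3 + N + W (p(W, N) = -3 + (W + N) = -3 + (N + W) = -3 + N + W)
p(-199, (-22 - 55) + 70) - 1*32426 = (-3 + ((-22 - 55) + 70) - 199) - 1*32426 = (-3 + (-77 + 70) - 199) - 32426 = (-3 - 7 - 199) - 32426 = -209 - 32426 = -32635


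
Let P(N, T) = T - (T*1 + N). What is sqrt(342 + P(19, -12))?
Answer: sqrt(323) ≈ 17.972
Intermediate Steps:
P(N, T) = -N (P(N, T) = T - (T + N) = T - (N + T) = T + (-N - T) = -N)
sqrt(342 + P(19, -12)) = sqrt(342 - 1*19) = sqrt(342 - 19) = sqrt(323)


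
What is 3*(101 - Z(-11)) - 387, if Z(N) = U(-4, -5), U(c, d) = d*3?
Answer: -39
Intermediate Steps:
U(c, d) = 3*d
Z(N) = -15 (Z(N) = 3*(-5) = -15)
3*(101 - Z(-11)) - 387 = 3*(101 - 1*(-15)) - 387 = 3*(101 + 15) - 387 = 3*116 - 387 = 348 - 387 = -39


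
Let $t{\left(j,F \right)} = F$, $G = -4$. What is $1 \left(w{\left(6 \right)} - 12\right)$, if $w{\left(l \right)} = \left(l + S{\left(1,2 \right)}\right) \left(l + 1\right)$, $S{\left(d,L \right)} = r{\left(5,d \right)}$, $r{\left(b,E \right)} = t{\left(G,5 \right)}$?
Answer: $65$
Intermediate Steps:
$r{\left(b,E \right)} = 5$
$S{\left(d,L \right)} = 5$
$w{\left(l \right)} = \left(1 + l\right) \left(5 + l\right)$ ($w{\left(l \right)} = \left(l + 5\right) \left(l + 1\right) = \left(5 + l\right) \left(1 + l\right) = \left(1 + l\right) \left(5 + l\right)$)
$1 \left(w{\left(6 \right)} - 12\right) = 1 \left(\left(5 + 6^{2} + 6 \cdot 6\right) - 12\right) = 1 \left(\left(5 + 36 + 36\right) - 12\right) = 1 \left(77 - 12\right) = 1 \cdot 65 = 65$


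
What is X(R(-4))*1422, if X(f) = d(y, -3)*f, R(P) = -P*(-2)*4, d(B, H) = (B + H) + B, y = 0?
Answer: 136512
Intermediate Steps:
d(B, H) = H + 2*B
R(P) = 8*P (R(P) = -(-2*P)*4 = -(-8)*P = 8*P)
X(f) = -3*f (X(f) = (-3 + 2*0)*f = (-3 + 0)*f = -3*f)
X(R(-4))*1422 = -24*(-4)*1422 = -3*(-32)*1422 = 96*1422 = 136512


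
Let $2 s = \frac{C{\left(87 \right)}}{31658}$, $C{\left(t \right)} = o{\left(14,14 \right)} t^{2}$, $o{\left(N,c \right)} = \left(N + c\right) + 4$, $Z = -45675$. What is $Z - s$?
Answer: $- \frac{723050127}{15829} \approx -45679.0$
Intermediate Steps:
$o{\left(N,c \right)} = 4 + N + c$
$C{\left(t \right)} = 32 t^{2}$ ($C{\left(t \right)} = \left(4 + 14 + 14\right) t^{2} = 32 t^{2}$)
$s = \frac{60552}{15829}$ ($s = \frac{32 \cdot 87^{2} \cdot \frac{1}{31658}}{2} = \frac{32 \cdot 7569 \cdot \frac{1}{31658}}{2} = \frac{242208 \cdot \frac{1}{31658}}{2} = \frac{1}{2} \cdot \frac{121104}{15829} = \frac{60552}{15829} \approx 3.8254$)
$Z - s = -45675 - \frac{60552}{15829} = - \frac{723050127}{15829}$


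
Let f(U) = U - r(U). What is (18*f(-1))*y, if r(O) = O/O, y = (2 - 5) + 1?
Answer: 72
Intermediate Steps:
y = -2 (y = -3 + 1 = -2)
r(O) = 1
f(U) = -1 + U (f(U) = U - 1*1 = U - 1 = -1 + U)
(18*f(-1))*y = (18*(-1 - 1))*(-2) = (18*(-2))*(-2) = -36*(-2) = 72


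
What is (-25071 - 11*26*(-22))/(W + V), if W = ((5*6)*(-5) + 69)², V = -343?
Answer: -18779/6218 ≈ -3.0201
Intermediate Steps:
W = 6561 (W = (30*(-5) + 69)² = (-150 + 69)² = (-81)² = 6561)
(-25071 - 11*26*(-22))/(W + V) = (-25071 - 11*26*(-22))/(6561 - 343) = (-25071 - 286*(-22))/6218 = (-25071 + 6292)*(1/6218) = -18779*1/6218 = -18779/6218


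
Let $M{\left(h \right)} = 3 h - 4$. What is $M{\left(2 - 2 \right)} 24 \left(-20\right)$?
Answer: $1920$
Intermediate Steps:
$M{\left(h \right)} = -4 + 3 h$
$M{\left(2 - 2 \right)} 24 \left(-20\right) = \left(-4 + 3 \left(2 - 2\right)\right) 24 \left(-20\right) = \left(-4 + 3 \cdot 0\right) 24 \left(-20\right) = \left(-4 + 0\right) 24 \left(-20\right) = \left(-4\right) 24 \left(-20\right) = \left(-96\right) \left(-20\right) = 1920$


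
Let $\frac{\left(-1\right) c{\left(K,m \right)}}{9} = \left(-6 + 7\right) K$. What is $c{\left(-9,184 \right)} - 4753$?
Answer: $-4672$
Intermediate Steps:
$c{\left(K,m \right)} = - 9 K$ ($c{\left(K,m \right)} = - 9 \left(-6 + 7\right) K = - 9 \cdot 1 K = - 9 K$)
$c{\left(-9,184 \right)} - 4753 = \left(-9\right) \left(-9\right) - 4753 = 81 - 4753 = -4672$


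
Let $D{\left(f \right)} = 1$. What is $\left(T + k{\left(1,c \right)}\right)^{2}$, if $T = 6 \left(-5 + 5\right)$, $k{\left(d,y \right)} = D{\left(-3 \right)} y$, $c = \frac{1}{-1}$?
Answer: $1$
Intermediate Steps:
$c = -1$
$k{\left(d,y \right)} = y$ ($k{\left(d,y \right)} = 1 y = y$)
$T = 0$ ($T = 6 \cdot 0 = 0$)
$\left(T + k{\left(1,c \right)}\right)^{2} = \left(0 - 1\right)^{2} = \left(-1\right)^{2} = 1$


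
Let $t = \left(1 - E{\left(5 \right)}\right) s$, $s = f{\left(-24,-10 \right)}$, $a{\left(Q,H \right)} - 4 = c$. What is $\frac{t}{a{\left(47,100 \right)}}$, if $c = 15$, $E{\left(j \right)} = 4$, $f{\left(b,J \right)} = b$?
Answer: $\frac{72}{19} \approx 3.7895$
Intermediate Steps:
$a{\left(Q,H \right)} = 19$ ($a{\left(Q,H \right)} = 4 + 15 = 19$)
$s = -24$
$t = 72$ ($t = \left(1 - 4\right) \left(-24\right) = \left(-3\right) \left(-24\right) = 72$)
$\frac{t}{a{\left(47,100 \right)}} = \frac{72}{19}$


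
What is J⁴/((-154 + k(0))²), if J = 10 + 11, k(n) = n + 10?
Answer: 2401/256 ≈ 9.3789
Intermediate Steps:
k(n) = 10 + n
J = 21
J⁴/((-154 + k(0))²) = 21⁴/((-154 + (10 + 0))²) = 194481/((-154 + 10)²) = 194481/((-144)²) = 194481/20736 = 194481*(1/20736) = 2401/256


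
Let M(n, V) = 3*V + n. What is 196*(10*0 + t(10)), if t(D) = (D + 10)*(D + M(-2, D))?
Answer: 148960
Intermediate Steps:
M(n, V) = n + 3*V
t(D) = (-2 + 4*D)*(10 + D) (t(D) = (D + 10)*(D + (-2 + 3*D)) = (10 + D)*(-2 + 4*D) = (-2 + 4*D)*(10 + D))
196*(10*0 + t(10)) = 196*(10*0 + (-20 + 4*10**2 + 38*10)) = 196*(0 + (-20 + 4*100 + 380)) = 196*(0 + (-20 + 400 + 380)) = 196*(0 + 760) = 196*760 = 148960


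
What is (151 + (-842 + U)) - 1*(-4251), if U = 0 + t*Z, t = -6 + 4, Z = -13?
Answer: 3586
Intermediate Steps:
t = -2
U = 26 (U = 0 - 2*(-13) = 0 + 26 = 26)
(151 + (-842 + U)) - 1*(-4251) = (151 + (-842 + 26)) - 1*(-4251) = (151 - 816) + 4251 = -665 + 4251 = 3586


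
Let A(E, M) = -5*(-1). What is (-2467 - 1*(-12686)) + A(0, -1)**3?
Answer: 10344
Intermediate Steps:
A(E, M) = 5
(-2467 - 1*(-12686)) + A(0, -1)**3 = (-2467 - 1*(-12686)) + 5**3 = (-2467 + 12686) + 125 = 10219 + 125 = 10344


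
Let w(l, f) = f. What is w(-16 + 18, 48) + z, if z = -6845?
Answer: -6797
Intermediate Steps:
w(-16 + 18, 48) + z = 48 - 6845 = -6797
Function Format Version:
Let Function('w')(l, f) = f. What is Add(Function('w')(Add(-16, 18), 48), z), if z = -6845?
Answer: -6797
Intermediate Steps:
Add(Function('w')(Add(-16, 18), 48), z) = Add(48, -6845) = -6797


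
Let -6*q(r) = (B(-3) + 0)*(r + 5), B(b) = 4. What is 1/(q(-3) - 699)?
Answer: -3/2101 ≈ -0.0014279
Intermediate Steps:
q(r) = -10/3 - 2*r/3 (q(r) = -(4 + 0)*(r + 5)/6 = -2*(5 + r)/3 = -(20 + 4*r)/6 = -10/3 - 2*r/3)
1/(q(-3) - 699) = 1/((-10/3 - ⅔*(-3)) - 699) = 1/((-10/3 + 2) - 699) = 1/(-4/3 - 699) = 1/(-2101/3) = -3/2101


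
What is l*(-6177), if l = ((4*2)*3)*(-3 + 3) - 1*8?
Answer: 49416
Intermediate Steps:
l = -8 (l = (8*3)*0 - 8 = 24*0 - 8 = 0 - 8 = -8)
l*(-6177) = -8*(-6177) = 49416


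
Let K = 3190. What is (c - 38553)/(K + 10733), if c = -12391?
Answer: -50944/13923 ≈ -3.6590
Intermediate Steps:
(c - 38553)/(K + 10733) = (-12391 - 38553)/(3190 + 10733) = -50944/13923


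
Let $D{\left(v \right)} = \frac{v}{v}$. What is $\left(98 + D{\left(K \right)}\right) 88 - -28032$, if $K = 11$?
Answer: $36744$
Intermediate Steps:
$D{\left(v \right)} = 1$
$\left(98 + D{\left(K \right)}\right) 88 - -28032 = \left(98 + 1\right) 88 - -28032 = 99 \cdot 88 + 28032 = 8712 + 28032 = 36744$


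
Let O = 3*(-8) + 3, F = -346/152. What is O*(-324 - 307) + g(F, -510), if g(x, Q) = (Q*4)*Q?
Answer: 1053651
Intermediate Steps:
F = -173/76 (F = -346*1/152 = -173/76 ≈ -2.2763)
O = -21 (O = -24 + 3 = -21)
g(x, Q) = 4*Q² (g(x, Q) = (4*Q)*Q = 4*Q²)
O*(-324 - 307) + g(F, -510) = -21*(-324 - 307) + 4*(-510)² = -21*(-631) + 4*260100 = 13251 + 1040400 = 1053651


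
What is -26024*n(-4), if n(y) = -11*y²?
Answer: 4580224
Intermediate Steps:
-26024*n(-4) = -(-286264)*(-4)² = -(-286264)*16 = -26024*(-176) = 4580224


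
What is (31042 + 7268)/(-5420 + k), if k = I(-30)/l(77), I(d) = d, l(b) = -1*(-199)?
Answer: -762369/107861 ≈ -7.0681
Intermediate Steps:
l(b) = 199
k = -30/199 ≈ -0.15075
(31042 + 7268)/(-5420 + k) = (31042 + 7268)/(-5420 - 30/199) = 38310/(-1078610/199) = 38310*(-199/1078610) = -762369/107861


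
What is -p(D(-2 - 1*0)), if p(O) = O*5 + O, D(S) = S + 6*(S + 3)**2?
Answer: -24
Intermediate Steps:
D(S) = S + 6*(3 + S)**2
p(O) = 6*O (p(O) = 5*O + O = 6*O)
-p(D(-2 - 1*0)) = -6*((-2 - 1*0) + 6*(3 + (-2 - 1*0))**2) = -6*((-2 + 0) + 6*(3 + (-2 + 0))**2) = -6*(-2 + 6*(3 - 2)**2) = -6*(-2 + 6*1**2) = -6*(-2 + 6*1) = -6*(-2 + 6) = -6*4 = -1*24 = -24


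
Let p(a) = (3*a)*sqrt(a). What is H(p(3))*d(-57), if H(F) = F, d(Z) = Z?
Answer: -513*sqrt(3) ≈ -888.54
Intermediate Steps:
p(a) = 3*a**(3/2)
H(p(3))*d(-57) = (3*3**(3/2))*(-57) = (3*(3*sqrt(3)))*(-57) = (9*sqrt(3))*(-57) = -513*sqrt(3)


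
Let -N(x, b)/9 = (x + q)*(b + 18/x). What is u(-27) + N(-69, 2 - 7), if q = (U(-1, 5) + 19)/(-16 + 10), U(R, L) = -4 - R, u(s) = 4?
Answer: -77953/23 ≈ -3389.3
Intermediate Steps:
q = -8/3 (q = ((-4 - 1*(-1)) + 19)/(-16 + 10) = ((-4 + 1) + 19)/(-6) = (-3 + 19)*(-1/6) = 16*(-1/6) = -8/3 ≈ -2.6667)
N(x, b) = -9*(-8/3 + x)*(b + 18/x) (N(x, b) = -9*(x - 8/3)*(b + 18/x) = -9*(-8/3 + x)*(b + 18/x))
u(-27) + N(-69, 2 - 7) = 4 + (-162 + 24*(2 - 7) + 432/(-69) - 9*(2 - 7)*(-69)) = 4 + (-162 + 24*(-5) + 432*(-1/69) - 9*(-5)*(-69)) = 4 + (-162 - 120 - 144/23 - 3105) = 4 - 78045/23 = -77953/23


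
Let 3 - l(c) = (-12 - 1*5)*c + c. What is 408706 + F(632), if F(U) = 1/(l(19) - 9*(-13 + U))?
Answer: 2151428383/5264 ≈ 4.0871e+5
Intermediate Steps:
l(c) = 3 + 16*c (l(c) = 3 - ((-12 - 1*5)*c + c) = 3 - ((-12 - 5)*c + c) = 3 - (-17*c + c) = 3 - (-16)*c = 3 + 16*c)
F(U) = 1/(424 - 9*U) (F(U) = 1/((3 + 16*19) - 9*(-13 + U)) = 1/((3 + 304) + (117 - 9*U)) = 1/(307 + (117 - 9*U)) = 1/(424 - 9*U))
408706 + F(632) = 408706 - 1/(-424 + 9*632) = 408706 - 1/(-424 + 5688) = 408706 - 1/5264 = 2151428383/5264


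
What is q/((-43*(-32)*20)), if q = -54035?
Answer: -10807/5504 ≈ -1.9635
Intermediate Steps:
q/((-43*(-32)*20)) = -54035/(-43*(-32)*20) = -54035/(1376*20) = -54035/27520 = -54035*1/27520 = -10807/5504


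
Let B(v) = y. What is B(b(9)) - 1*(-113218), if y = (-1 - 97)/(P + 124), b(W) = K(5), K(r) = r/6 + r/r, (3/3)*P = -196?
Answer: 4075897/36 ≈ 1.1322e+5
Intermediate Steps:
P = -196
K(r) = 1 + r/6 (K(r) = r*(⅙) + 1 = r/6 + 1 = 1 + r/6)
b(W) = 11/6 (b(W) = 1 + (⅙)*5 = 1 + ⅚ = 11/6)
y = 49/36 (y = (-1 - 97)/(-196 + 124) = -98/(-72) = -98*(-1/72) = 49/36 ≈ 1.3611)
B(v) = 49/36
B(b(9)) - 1*(-113218) = 49/36 - 1*(-113218) = 49/36 + 113218 = 4075897/36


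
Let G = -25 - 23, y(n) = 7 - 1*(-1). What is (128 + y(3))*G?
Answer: -6528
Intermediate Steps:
y(n) = 8 (y(n) = 7 + 1 = 8)
G = -48
(128 + y(3))*G = (128 + 8)*(-48) = 136*(-48) = -6528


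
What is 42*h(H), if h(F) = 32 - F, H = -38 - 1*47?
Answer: 4914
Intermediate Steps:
H = -85 (H = -38 - 47 = -85)
42*h(H) = 42*(32 - 1*(-85)) = 42*(32 + 85) = 42*117 = 4914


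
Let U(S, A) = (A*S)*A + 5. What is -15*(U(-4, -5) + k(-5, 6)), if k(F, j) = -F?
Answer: 1350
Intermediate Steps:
U(S, A) = 5 + S*A² (U(S, A) = S*A² + 5 = 5 + S*A²)
-15*(U(-4, -5) + k(-5, 6)) = -15*((5 - 4*(-5)²) - 1*(-5)) = -15*((5 - 4*25) + 5) = -15*((5 - 100) + 5) = -15*(-95 + 5) = -15*(-90) = 1350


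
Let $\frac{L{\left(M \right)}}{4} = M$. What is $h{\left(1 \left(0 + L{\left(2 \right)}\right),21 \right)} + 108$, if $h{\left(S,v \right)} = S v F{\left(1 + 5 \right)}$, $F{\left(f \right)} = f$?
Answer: $1116$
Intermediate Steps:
$L{\left(M \right)} = 4 M$
$h{\left(S,v \right)} = 6 S v$ ($h{\left(S,v \right)} = S v \left(1 + 5\right) = S v 6 = 6 S v$)
$h{\left(1 \left(0 + L{\left(2 \right)}\right),21 \right)} + 108 = 6 \cdot 1 \left(0 + 4 \cdot 2\right) 21 + 108 = 6 \cdot 1 \left(0 + 8\right) 21 + 108 = 6 \cdot 1 \cdot 8 \cdot 21 + 108 = 6 \cdot 8 \cdot 21 + 108 = 1008 + 108 = 1116$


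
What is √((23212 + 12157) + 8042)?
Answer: √43411 ≈ 208.35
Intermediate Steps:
√((23212 + 12157) + 8042) = √(35369 + 8042) = √43411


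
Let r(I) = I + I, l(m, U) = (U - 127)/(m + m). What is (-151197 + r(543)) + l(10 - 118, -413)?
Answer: -300217/2 ≈ -1.5011e+5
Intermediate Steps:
l(m, U) = (-127 + U)/(2*m) (l(m, U) = (-127 + U)/((2*m)) = (-127 + U)*(1/(2*m)) = (-127 + U)/(2*m))
r(I) = 2*I
(-151197 + r(543)) + l(10 - 118, -413) = (-151197 + 2*543) + (-127 - 413)/(2*(10 - 118)) = (-151197 + 1086) + (1/2)*(-540)/(-108) = -150111 + (1/2)*(-1/108)*(-540) = -150111 + 5/2 = -300217/2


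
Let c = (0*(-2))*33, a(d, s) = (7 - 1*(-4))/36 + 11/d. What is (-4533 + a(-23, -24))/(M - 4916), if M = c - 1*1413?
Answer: 3753467/5240412 ≈ 0.71625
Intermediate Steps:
a(d, s) = 11/36 + 11/d (a(d, s) = (7 + 4)*(1/36) + 11/d = 11*(1/36) + 11/d = 11/36 + 11/d)
c = 0 (c = 0*33 = 0)
M = -1413 (M = 0 - 1*1413 = 0 - 1413 = -1413)
(-4533 + a(-23, -24))/(M - 4916) = (-4533 + (11/36 + 11/(-23)))/(-1413 - 4916) = (-4533 + (11/36 + 11*(-1/23)))/(-6329) = (-4533 + (11/36 - 11/23))*(-1/6329) = (-4533 - 143/828)*(-1/6329) = -3753467/828*(-1/6329) = 3753467/5240412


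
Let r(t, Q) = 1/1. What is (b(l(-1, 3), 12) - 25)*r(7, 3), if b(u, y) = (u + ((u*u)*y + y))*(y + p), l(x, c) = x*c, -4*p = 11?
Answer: 4229/4 ≈ 1057.3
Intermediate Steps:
p = -11/4 (p = -¼*11 = -11/4 ≈ -2.7500)
r(t, Q) = 1
l(x, c) = c*x
b(u, y) = (-11/4 + y)*(u + y + y*u²) (b(u, y) = (u + ((u*u)*y + y))*(y - 11/4) = (u + (u²*y + y))*(-11/4 + y) = (u + (y*u² + y))*(-11/4 + y) = (u + (y + y*u²))*(-11/4 + y) = (u + y + y*u²)*(-11/4 + y) = (-11/4 + y)*(u + y + y*u²))
(b(l(-1, 3), 12) - 25)*r(7, 3) = ((12² - 33*(-1)/4 - 11/4*12 + (3*(-1))*12 + (3*(-1))²*12² - 11/4*12*(3*(-1))²) - 25)*1 = ((144 - 11/4*(-3) - 33 - 3*12 + (-3)²*144 - 11/4*12*(-3)²) - 25)*1 = ((144 + 33/4 - 33 - 36 + 9*144 - 11/4*12*9) - 25)*1 = ((144 + 33/4 - 33 - 36 + 1296 - 297) - 25)*1 = (4329/4 - 25)*1 = (4229/4)*1 = 4229/4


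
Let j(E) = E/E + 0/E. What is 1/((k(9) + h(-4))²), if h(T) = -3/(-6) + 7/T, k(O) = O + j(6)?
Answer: 16/1225 ≈ 0.013061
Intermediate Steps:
j(E) = 1 (j(E) = 1 + 0 = 1)
k(O) = 1 + O (k(O) = O + 1 = 1 + O)
h(T) = ½ + 7/T (h(T) = -3*(-⅙) + 7/T = ½ + 7/T)
1/((k(9) + h(-4))²) = 1/(((1 + 9) + (½)*(14 - 4)/(-4))²) = 1/((10 + (½)*(-¼)*10)²) = 1/((10 - 5/4)²) = 1/((35/4)²) = 1/(1225/16) = 16/1225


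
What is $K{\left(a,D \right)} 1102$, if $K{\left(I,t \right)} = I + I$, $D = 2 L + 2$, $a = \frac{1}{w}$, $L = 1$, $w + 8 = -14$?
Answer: $- \frac{1102}{11} \approx -100.18$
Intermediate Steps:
$w = -22$ ($w = -8 - 14 = -22$)
$a = - \frac{1}{22}$ ($a = \frac{1}{-22} = - \frac{1}{22} \approx -0.045455$)
$D = 4$ ($D = 2 \cdot 1 + 2 = 2 + 2 = 4$)
$K{\left(I,t \right)} = 2 I$
$K{\left(a,D \right)} 1102 = 2 \left(- \frac{1}{22}\right) 1102 = \left(- \frac{1}{11}\right) 1102 = - \frac{1102}{11}$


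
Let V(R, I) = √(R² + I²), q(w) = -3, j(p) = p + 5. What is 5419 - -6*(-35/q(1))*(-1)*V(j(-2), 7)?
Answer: 5419 - 70*√58 ≈ 4885.9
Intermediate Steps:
j(p) = 5 + p
V(R, I) = √(I² + R²)
5419 - -6*(-35/q(1))*(-1)*V(j(-2), 7) = 5419 - -6/((-3/(-35)))*(-1)*√(7² + (5 - 2)²) = 5419 - -6/((-3*(-1/35)))*(-1)*√(49 + 3²) = 5419 - -6/3/35*(-1)*√(49 + 9) = 5419 - -6*35/3*(-1)*√58 = 5419 - (-70*(-1))*√58 = 5419 - 70*√58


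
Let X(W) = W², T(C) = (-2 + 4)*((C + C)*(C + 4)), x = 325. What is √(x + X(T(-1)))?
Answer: √469 ≈ 21.656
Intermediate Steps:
T(C) = 4*C*(4 + C) (T(C) = 2*((2*C)*(4 + C)) = 2*(2*C*(4 + C)) = 4*C*(4 + C))
√(x + X(T(-1))) = √(325 + (4*(-1)*(4 - 1))²) = √(325 + (4*(-1)*3)²) = √(325 + (-12)²) = √(325 + 144) = √469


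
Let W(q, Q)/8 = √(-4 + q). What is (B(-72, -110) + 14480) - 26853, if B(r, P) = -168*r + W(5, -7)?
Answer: -269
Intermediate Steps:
W(q, Q) = 8*√(-4 + q)
B(r, P) = 8 - 168*r (B(r, P) = -168*r + 8*√(-4 + 5) = -168*r + 8*√1 = -168*r + 8*1 = -168*r + 8 = 8 - 168*r)
(B(-72, -110) + 14480) - 26853 = ((8 - 168*(-72)) + 14480) - 26853 = ((8 + 12096) + 14480) - 26853 = (12104 + 14480) - 26853 = 26584 - 26853 = -269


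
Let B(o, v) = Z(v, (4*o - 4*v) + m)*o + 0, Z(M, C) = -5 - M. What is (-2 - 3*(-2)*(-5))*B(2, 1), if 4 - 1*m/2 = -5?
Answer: 384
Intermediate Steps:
m = 18 (m = 8 - 2*(-5) = 8 + 10 = 18)
B(o, v) = o*(-5 - v) (B(o, v) = (-5 - v)*o + 0 = o*(-5 - v) + 0 = o*(-5 - v))
(-2 - 3*(-2)*(-5))*B(2, 1) = (-2 - 3*(-2)*(-5))*(-1*2*(5 + 1)) = (-2 + 6*(-5))*(-1*2*6) = (-2 - 30)*(-12) = -32*(-12) = 384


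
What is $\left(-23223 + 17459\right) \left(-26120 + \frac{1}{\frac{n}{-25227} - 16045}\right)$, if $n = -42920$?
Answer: $\frac{60933541591654028}{404724295} \approx 1.5056 \cdot 10^{8}$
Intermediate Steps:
$\left(-23223 + 17459\right) \left(-26120 + \frac{1}{\frac{n}{-25227} - 16045}\right) = \left(-23223 + 17459\right) \left(-26120 + \frac{1}{- \frac{42920}{-25227} - 16045}\right) = - 5764 \left(-26120 + \frac{1}{\left(-42920\right) \left(- \frac{1}{25227}\right) - 16045}\right) = - 5764 \left(-26120 + \frac{1}{\frac{42920}{25227} - 16045}\right) = - 5764 \left(-26120 + \frac{1}{- \frac{404724295}{25227}}\right) = - 5764 \left(-26120 - \frac{25227}{404724295}\right) = \left(-5764\right) \left(- \frac{10571398610627}{404724295}\right) = \frac{60933541591654028}{404724295}$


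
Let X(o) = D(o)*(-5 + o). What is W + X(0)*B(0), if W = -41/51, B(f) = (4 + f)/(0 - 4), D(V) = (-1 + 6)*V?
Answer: -41/51 ≈ -0.80392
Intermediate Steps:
D(V) = 5*V
B(f) = -1 - f/4 (B(f) = (4 + f)/(-4) = (4 + f)*(-¼) = -1 - f/4)
W = -41/51 (W = -41*1/51 = -41/51 ≈ -0.80392)
X(o) = 5*o*(-5 + o) (X(o) = (5*o)*(-5 + o) = 5*o*(-5 + o))
W + X(0)*B(0) = -41/51 + (5*0*(-5 + 0))*(-1 - ¼*0) = -41/51 + (5*0*(-5))*(-1 + 0) = -41/51 + 0*(-1) = -41/51 + 0 = -41/51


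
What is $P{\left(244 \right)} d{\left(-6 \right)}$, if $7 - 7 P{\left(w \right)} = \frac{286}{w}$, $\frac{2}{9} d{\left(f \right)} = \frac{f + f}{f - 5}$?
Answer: $\frac{19197}{4697} \approx 4.0871$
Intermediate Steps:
$d{\left(f \right)} = \frac{9 f}{-5 + f}$ ($d{\left(f \right)} = \frac{9 \frac{f + f}{f - 5}}{2} = \frac{9 \frac{2 f}{-5 + f}}{2} = \frac{9 f}{-5 + f}$)
$P{\left(w \right)} = 1 - \frac{286}{7 w}$ ($P{\left(w \right)} = 1 - \frac{286 \frac{1}{w}}{7} = 1 - \frac{286}{7 w}$)
$P{\left(244 \right)} d{\left(-6 \right)} = \frac{- \frac{286}{7} + 244}{244} \cdot 9 \left(-6\right) \frac{1}{-5 - 6} = \frac{1}{244} \cdot \frac{1422}{7} \cdot 9 \left(-6\right) \frac{1}{-11} = \frac{711 \cdot 9 \left(-6\right) \left(- \frac{1}{11}\right)}{854} = \frac{711}{854} \cdot \frac{54}{11} = \frac{19197}{4697}$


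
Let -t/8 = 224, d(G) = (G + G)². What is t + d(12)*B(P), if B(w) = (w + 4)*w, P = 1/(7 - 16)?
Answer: -18368/9 ≈ -2040.9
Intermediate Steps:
d(G) = 4*G² (d(G) = (2*G)² = 4*G²)
P = -⅑ (P = 1/(-9) = -⅑ ≈ -0.11111)
t = -1792 (t = -8*224 = -1792)
B(w) = w*(4 + w) (B(w) = (4 + w)*w = w*(4 + w))
t + d(12)*B(P) = -1792 + (4*12²)*(-(4 - ⅑)/9) = -1792 + (4*144)*(-⅑*35/9) = -1792 + 576*(-35/81) = -1792 - 2240/9 = -18368/9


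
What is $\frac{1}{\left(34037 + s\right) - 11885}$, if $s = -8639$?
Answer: $\frac{1}{13513} \approx 7.4003 \cdot 10^{-5}$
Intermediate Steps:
$\frac{1}{\left(34037 + s\right) - 11885} = \frac{1}{\left(34037 - 8639\right) - 11885} = \frac{1}{25398 - 11885} = \frac{1}{13513}$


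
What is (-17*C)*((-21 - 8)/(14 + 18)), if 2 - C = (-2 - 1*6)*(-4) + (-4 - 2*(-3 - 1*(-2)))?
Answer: -3451/8 ≈ -431.38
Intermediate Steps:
C = -28 (C = 2 - ((-2 - 1*6)*(-4) + (-4 - 2*(-3 - 1*(-2)))) = 2 - ((-2 - 6)*(-4) + (-4 - 2*(-3 + 2))) = 2 - (-8*(-4) + (-4 - 2*(-1))) = 2 - (32 + (-4 + 2)) = 2 - (32 - 2) = 2 - 1*30 = 2 - 30 = -28)
(-17*C)*((-21 - 8)/(14 + 18)) = (-17*(-28))*((-21 - 8)/(14 + 18)) = 476*(-29/32) = -3451/8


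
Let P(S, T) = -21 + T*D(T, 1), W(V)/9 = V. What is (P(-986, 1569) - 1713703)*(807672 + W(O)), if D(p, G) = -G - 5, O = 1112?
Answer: -1408975479840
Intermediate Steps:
D(p, G) = -5 - G
W(V) = 9*V
P(S, T) = -21 - 6*T (P(S, T) = -21 + T*(-5 - 1*1) = -21 + T*(-5 - 1) = -21 + T*(-6) = -21 - 6*T)
(P(-986, 1569) - 1713703)*(807672 + W(O)) = ((-21 - 6*1569) - 1713703)*(807672 + 9*1112) = ((-21 - 9414) - 1713703)*(807672 + 10008) = (-9435 - 1713703)*817680 = -1723138*817680 = -1408975479840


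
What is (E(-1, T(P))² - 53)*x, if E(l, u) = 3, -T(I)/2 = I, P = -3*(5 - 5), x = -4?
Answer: 176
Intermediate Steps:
P = 0 (P = -3*0 = 0)
T(I) = -2*I
(E(-1, T(P))² - 53)*x = (3² - 53)*(-4) = (9 - 53)*(-4) = -44*(-4) = 176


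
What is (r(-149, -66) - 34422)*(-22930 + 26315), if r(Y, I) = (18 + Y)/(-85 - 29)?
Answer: -13282662145/114 ≈ -1.1651e+8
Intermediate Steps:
r(Y, I) = -3/19 - Y/114 (r(Y, I) = (18 + Y)/(-114) = (18 + Y)*(-1/114) = -3/19 - Y/114)
(r(-149, -66) - 34422)*(-22930 + 26315) = ((-3/19 - 1/114*(-149)) - 34422)*(-22930 + 26315) = ((-3/19 + 149/114) - 34422)*3385 = (131/114 - 34422)*3385 = -3923977/114*3385 = -13282662145/114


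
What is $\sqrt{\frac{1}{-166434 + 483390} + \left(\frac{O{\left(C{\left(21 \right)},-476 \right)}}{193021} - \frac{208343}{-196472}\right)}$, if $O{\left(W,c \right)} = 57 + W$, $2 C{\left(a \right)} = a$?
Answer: $\frac{\sqrt{2394700316175563318098380556470}}{1502499090542484} \approx 1.0299$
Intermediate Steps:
$C{\left(a \right)} = \frac{a}{2}$
$\sqrt{\frac{1}{-166434 + 483390} + \left(\frac{O{\left(C{\left(21 \right)},-476 \right)}}{193021} - \frac{208343}{-196472}\right)} = \sqrt{\frac{1}{-166434 + 483390} + \left(\frac{57 + \frac{1}{2} \cdot 21}{193021} - \frac{208343}{-196472}\right)} = \sqrt{\frac{1}{316956} + \left(\left(57 + \frac{21}{2}\right) \frac{1}{193021} - - \frac{208343}{196472}\right)} = \sqrt{\frac{1}{316956} + \left(\frac{135}{2} \cdot \frac{1}{193021} + \frac{208343}{196472}\right)} = \sqrt{\frac{1}{316956} + \left(\frac{135}{386042} + \frac{208343}{196472}\right)} = \sqrt{\frac{1}{316956} + \frac{40227836063}{37923221912}} = \sqrt{\frac{3187622982601535}{3004998181084968}} = \frac{\sqrt{2394700316175563318098380556470}}{1502499090542484}$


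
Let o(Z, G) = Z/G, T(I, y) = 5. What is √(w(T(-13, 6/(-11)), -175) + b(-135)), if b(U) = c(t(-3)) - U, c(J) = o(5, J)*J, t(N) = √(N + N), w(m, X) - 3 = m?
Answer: 2*√37 ≈ 12.166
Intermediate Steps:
w(m, X) = 3 + m
t(N) = √2*√N (t(N) = √(2*N) = √2*√N)
c(J) = 5 (c(J) = (5/J)*J = 5)
b(U) = 5 - U
√(w(T(-13, 6/(-11)), -175) + b(-135)) = √((3 + 5) + (5 - 1*(-135))) = √(8 + (5 + 135)) = √(8 + 140) = √148 = 2*√37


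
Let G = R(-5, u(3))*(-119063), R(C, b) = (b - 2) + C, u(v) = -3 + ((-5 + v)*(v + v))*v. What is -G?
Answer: -5476898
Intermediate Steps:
u(v) = -3 + 2*v**2*(-5 + v) (u(v) = -3 + ((-5 + v)*(2*v))*v = -3 + (2*v*(-5 + v))*v = -3 + 2*v**2*(-5 + v))
R(C, b) = -2 + C + b (R(C, b) = (-2 + b) + C = -2 + C + b)
G = 5476898 (G = (-2 - 5 + (-3 - 10*3**2 + 2*3**3))*(-119063) = (-2 - 5 + (-3 - 10*9 + 2*27))*(-119063) = (-2 - 5 + (-3 - 90 + 54))*(-119063) = (-2 - 5 - 39)*(-119063) = -46*(-119063) = 5476898)
-G = -1*5476898 = -5476898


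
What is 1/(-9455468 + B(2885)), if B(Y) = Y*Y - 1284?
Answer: -1/1133527 ≈ -8.8220e-7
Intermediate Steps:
B(Y) = -1284 + Y² (B(Y) = Y² - 1284 = -1284 + Y²)
1/(-9455468 + B(2885)) = 1/(-9455468 + (-1284 + 2885²)) = 1/(-9455468 + (-1284 + 8323225)) = 1/(-9455468 + 8321941) = 1/(-1133527) = -1/1133527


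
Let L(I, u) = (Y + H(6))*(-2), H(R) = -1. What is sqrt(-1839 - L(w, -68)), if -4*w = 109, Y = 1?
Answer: I*sqrt(1839) ≈ 42.884*I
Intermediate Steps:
w = -109/4 (w = -1/4*109 = -109/4 ≈ -27.250)
L(I, u) = 0 (L(I, u) = (1 - 1)*(-2) = 0*(-2) = 0)
sqrt(-1839 - L(w, -68)) = sqrt(-1839 - 1*0) = sqrt(-1839 + 0) = sqrt(-1839) = I*sqrt(1839)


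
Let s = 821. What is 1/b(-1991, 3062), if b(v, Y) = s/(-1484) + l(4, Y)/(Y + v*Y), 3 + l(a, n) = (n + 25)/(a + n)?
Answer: -330054021080/182597163809 ≈ -1.8076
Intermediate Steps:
l(a, n) = -3 + (25 + n)/(a + n) (l(a, n) = -3 + (n + 25)/(a + n) = -3 + (25 + n)/(a + n))
b(v, Y) = -821/1484 + (13 - 2*Y)/((4 + Y)*(Y + Y*v)) (b(v, Y) = 821/(-1484) + ((25 - 3*4 - 2*Y)/(4 + Y))/(Y + v*Y) = 821*(-1/1484) + ((25 - 12 - 2*Y)/(4 + Y))/(Y + Y*v) = -821/1484 + ((13 - 2*Y)/(4 + Y))/(Y + Y*v) = -821/1484 + (13 - 2*Y)/((4 + Y)*(Y + Y*v)))
1/b(-1991, 3062) = 1/((1/1484)*(19292 - 2968*3062 - 821*3062*(1 - 1991)*(4 + 3062))/(3062*(1 - 1991)*(4 + 3062))) = 1/((1/1484)*(1/3062)*(19292 - 9088016 - 821*3062*(-1990)*3066)/(-1990*3066)) = 1/((1/1484)*(1/3062)*(-1/1990)*(1/3066)*(19292 - 9088016 + 15338170828680)) = 1/((1/1484)*(1/3062)*(-1/1990)*(1/3066)*15338161759956) = 1/(-182597163809/330054021080) = -330054021080/182597163809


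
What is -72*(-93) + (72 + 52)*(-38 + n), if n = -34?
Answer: -2232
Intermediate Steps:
-72*(-93) + (72 + 52)*(-38 + n) = -72*(-93) + (72 + 52)*(-38 - 34) = 6696 + 124*(-72) = 6696 - 8928 = -2232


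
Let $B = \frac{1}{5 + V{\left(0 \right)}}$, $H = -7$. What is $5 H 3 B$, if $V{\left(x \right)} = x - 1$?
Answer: $- \frac{105}{4} \approx -26.25$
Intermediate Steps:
$V{\left(x \right)} = -1 + x$
$B = \frac{1}{4}$ ($B = \frac{1}{5 + \left(-1 + 0\right)} = \frac{1}{5 - 1} = \frac{1}{4} \approx 0.25$)
$5 H 3 B = 5 \left(-7\right) 3 \cdot \frac{1}{4} = \left(-35\right) \frac{3}{4} = - \frac{105}{4}$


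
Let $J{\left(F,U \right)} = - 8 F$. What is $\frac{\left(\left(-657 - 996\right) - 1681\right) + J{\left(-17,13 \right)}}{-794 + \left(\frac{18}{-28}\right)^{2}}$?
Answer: $\frac{626808}{155543} \approx 4.0298$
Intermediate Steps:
$\frac{\left(\left(-657 - 996\right) - 1681\right) + J{\left(-17,13 \right)}}{-794 + \left(\frac{18}{-28}\right)^{2}} = \frac{\left(\left(-657 - 996\right) - 1681\right) - -136}{-794 + \left(\frac{18}{-28}\right)^{2}} = \frac{\left(-1653 - 1681\right) + 136}{-794 + \left(18 \left(- \frac{1}{28}\right)\right)^{2}} = \frac{-3334 + 136}{-794 + \left(- \frac{9}{14}\right)^{2}} = - \frac{3198}{-794 + \frac{81}{196}} = - \frac{3198}{- \frac{155543}{196}} = \left(-3198\right) \left(- \frac{196}{155543}\right) = \frac{626808}{155543}$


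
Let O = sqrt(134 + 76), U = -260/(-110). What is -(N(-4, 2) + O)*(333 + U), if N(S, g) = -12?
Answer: 44268/11 - 3689*sqrt(210)/11 ≈ -835.52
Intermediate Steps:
U = 26/11 (U = -260*(-1/110) = 26/11 ≈ 2.3636)
O = sqrt(210) ≈ 14.491
-(N(-4, 2) + O)*(333 + U) = -(-12 + sqrt(210))*(333 + 26/11) = -(-12 + sqrt(210))*3689/11 = -(-44268/11 + 3689*sqrt(210)/11) = 44268/11 - 3689*sqrt(210)/11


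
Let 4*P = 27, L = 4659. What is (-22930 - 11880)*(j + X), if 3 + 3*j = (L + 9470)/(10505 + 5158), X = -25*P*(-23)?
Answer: -12694733322925/93978 ≈ -1.3508e+8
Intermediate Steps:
P = 27/4 (P = (¼)*27 = 27/4 ≈ 6.7500)
X = 15525/4 (X = -25*27/4*(-23) = -675/4*(-23) = 15525/4 ≈ 3881.3)
j = -32860/46989 (j = -1 + ((4659 + 9470)/(10505 + 5158))/3 = -1 + (14129/15663)/3 = -1 + (14129*(1/15663))/3 = -1 + (⅓)*(14129/15663) = -1 + 14129/46989 = -32860/46989 ≈ -0.69931)
(-22930 - 11880)*(j + X) = (-22930 - 11880)*(-32860/46989 + 15525/4) = -34810*729372785/187956 = -12694733322925/93978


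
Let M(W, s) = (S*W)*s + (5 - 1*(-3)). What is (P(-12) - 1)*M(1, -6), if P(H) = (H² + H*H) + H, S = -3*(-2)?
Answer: -7700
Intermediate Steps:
S = 6
M(W, s) = 8 + 6*W*s (M(W, s) = (6*W)*s + (5 - 1*(-3)) = 6*W*s + (5 + 3) = 6*W*s + 8 = 8 + 6*W*s)
P(H) = H + 2*H² (P(H) = (H² + H²) + H = 2*H² + H = H + 2*H²)
(P(-12) - 1)*M(1, -6) = (-12*(1 + 2*(-12)) - 1)*(8 + 6*1*(-6)) = (-12*(1 - 24) - 1)*(8 - 36) = (-12*(-23) - 1)*(-28) = (276 - 1)*(-28) = 275*(-28) = -7700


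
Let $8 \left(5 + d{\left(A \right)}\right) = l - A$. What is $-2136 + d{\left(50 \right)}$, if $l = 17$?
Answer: $- \frac{17161}{8} \approx -2145.1$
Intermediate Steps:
$d{\left(A \right)} = - \frac{23}{8} - \frac{A}{8}$ ($d{\left(A \right)} = -5 + \frac{17 - A}{8} = -5 - \left(- \frac{17}{8} + \frac{A}{8}\right) = - \frac{23}{8} - \frac{A}{8}$)
$-2136 + d{\left(50 \right)} = -2136 - \frac{73}{8} = - \frac{17161}{8}$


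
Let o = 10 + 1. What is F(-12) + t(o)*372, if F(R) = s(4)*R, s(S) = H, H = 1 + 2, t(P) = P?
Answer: 4056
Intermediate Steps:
o = 11
H = 3
s(S) = 3
F(R) = 3*R
F(-12) + t(o)*372 = 3*(-12) + 11*372 = -36 + 4092 = 4056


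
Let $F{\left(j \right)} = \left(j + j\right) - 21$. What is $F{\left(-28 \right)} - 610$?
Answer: $-687$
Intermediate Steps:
$F{\left(j \right)} = -21 + 2 j$ ($F{\left(j \right)} = 2 j - 21 = -21 + 2 j$)
$F{\left(-28 \right)} - 610 = \left(-21 + 2 \left(-28\right)\right) - 610 = \left(-21 - 56\right) - 610 = -77 - 610 = -687$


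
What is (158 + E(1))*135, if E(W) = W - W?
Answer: 21330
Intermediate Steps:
E(W) = 0
(158 + E(1))*135 = (158 + 0)*135 = 158*135 = 21330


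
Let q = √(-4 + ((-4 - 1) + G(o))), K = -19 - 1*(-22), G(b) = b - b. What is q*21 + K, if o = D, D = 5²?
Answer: 3 + 63*I ≈ 3.0 + 63.0*I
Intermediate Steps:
D = 25
o = 25
G(b) = 0
K = 3 (K = -19 + 22 = 3)
q = 3*I (q = √(-4 + ((-4 - 1) + 0)) = √(-4 + (-5 + 0)) = √(-4 - 5) = √(-9) = 3*I ≈ 3.0*I)
q*21 + K = (3*I)*21 + 3 = 63*I + 3 = 3 + 63*I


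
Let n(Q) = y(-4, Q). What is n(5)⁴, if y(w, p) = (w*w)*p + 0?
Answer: 40960000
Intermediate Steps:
y(w, p) = p*w² (y(w, p) = w²*p + 0 = p*w² + 0 = p*w²)
n(Q) = 16*Q (n(Q) = Q*(-4)² = Q*16 = 16*Q)
n(5)⁴ = (16*5)⁴ = 80⁴ = 40960000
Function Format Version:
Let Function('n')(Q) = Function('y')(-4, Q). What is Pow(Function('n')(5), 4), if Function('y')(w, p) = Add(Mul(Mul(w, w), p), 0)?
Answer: 40960000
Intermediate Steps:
Function('y')(w, p) = Mul(p, Pow(w, 2)) (Function('y')(w, p) = Add(Mul(Pow(w, 2), p), 0) = Add(Mul(p, Pow(w, 2)), 0) = Mul(p, Pow(w, 2)))
Function('n')(Q) = Mul(16, Q) (Function('n')(Q) = Mul(Q, Pow(-4, 2)) = Mul(Q, 16) = Mul(16, Q))
Pow(Function('n')(5), 4) = Pow(Mul(16, 5), 4) = Pow(80, 4) = 40960000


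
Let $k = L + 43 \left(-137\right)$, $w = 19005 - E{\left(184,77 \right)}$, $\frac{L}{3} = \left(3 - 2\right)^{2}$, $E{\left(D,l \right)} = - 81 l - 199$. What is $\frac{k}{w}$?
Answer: $- \frac{5888}{25441} \approx -0.23144$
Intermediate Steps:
$E{\left(D,l \right)} = -199 - 81 l$
$L = 3$ ($L = 3 \left(3 - 2\right)^{2} = 3 \cdot 1^{2} = 3 \cdot 1 = 3$)
$w = 25441$ ($w = 19005 - \left(-199 - 6237\right) = 19005 - -6436 = 19005 + 6436 = 25441$)
$k = -5888$ ($k = 3 + 43 \left(-137\right) = 3 - 5891 = -5888$)
$\frac{k}{w} = - \frac{5888}{25441}$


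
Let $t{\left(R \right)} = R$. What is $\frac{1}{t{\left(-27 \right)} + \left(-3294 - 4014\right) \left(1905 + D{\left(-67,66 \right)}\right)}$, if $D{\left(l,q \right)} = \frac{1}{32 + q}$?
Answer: $- \frac{7}{97452891} \approx -7.183 \cdot 10^{-8}$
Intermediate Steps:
$\frac{1}{t{\left(-27 \right)} + \left(-3294 - 4014\right) \left(1905 + D{\left(-67,66 \right)}\right)} = \frac{1}{-27 + \left(-3294 - 4014\right) \left(1905 + \frac{1}{32 + 66}\right)} = \frac{1}{-27 - 7308 \left(1905 + \frac{1}{98}\right)} = \frac{1}{-27 - \frac{97452702}{7}} = \frac{1}{- \frac{97452891}{7}} = - \frac{7}{97452891}$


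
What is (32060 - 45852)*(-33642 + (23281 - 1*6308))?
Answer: 229898848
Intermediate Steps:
(32060 - 45852)*(-33642 + (23281 - 1*6308)) = -13792*(-33642 + (23281 - 6308)) = -13792*(-33642 + 16973) = -13792*(-16669) = 229898848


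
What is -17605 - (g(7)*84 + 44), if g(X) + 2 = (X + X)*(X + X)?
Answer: -33945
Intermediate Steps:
g(X) = -2 + 4*X**2 (g(X) = -2 + (X + X)*(X + X) = -2 + (2*X)*(2*X) = -2 + 4*X**2)
-17605 - (g(7)*84 + 44) = -17605 - ((-2 + 4*7**2)*84 + 44) = -17605 - ((-2 + 4*49)*84 + 44) = -17605 - ((-2 + 196)*84 + 44) = -17605 - (194*84 + 44) = -17605 - (16296 + 44) = -17605 - 1*16340 = -17605 - 16340 = -33945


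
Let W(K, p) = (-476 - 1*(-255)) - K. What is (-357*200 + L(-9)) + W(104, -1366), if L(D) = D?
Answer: -71734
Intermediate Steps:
W(K, p) = -221 - K (W(K, p) = (-476 + 255) - K = -221 - K)
(-357*200 + L(-9)) + W(104, -1366) = (-357*200 - 9) + (-221 - 1*104) = (-71400 - 9) + (-221 - 104) = -71409 - 325 = -71734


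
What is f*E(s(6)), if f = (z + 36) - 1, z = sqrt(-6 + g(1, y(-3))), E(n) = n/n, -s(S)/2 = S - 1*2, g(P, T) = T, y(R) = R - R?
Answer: 35 + I*sqrt(6) ≈ 35.0 + 2.4495*I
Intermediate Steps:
y(R) = 0
s(S) = 4 - 2*S (s(S) = -2*(S - 1*2) = -2*(S - 2) = -2*(-2 + S) = 4 - 2*S)
E(n) = 1
z = I*sqrt(6) (z = sqrt(-6 + 0) = sqrt(-6) = I*sqrt(6) ≈ 2.4495*I)
f = 35 + I*sqrt(6) (f = (I*sqrt(6) + 36) - 1 = (36 + I*sqrt(6)) - 1 = 35 + I*sqrt(6) ≈ 35.0 + 2.4495*I)
f*E(s(6)) = (35 + I*sqrt(6))*1 = 35 + I*sqrt(6)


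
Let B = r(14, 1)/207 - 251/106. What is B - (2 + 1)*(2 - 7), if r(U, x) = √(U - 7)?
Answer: 1339/106 + √7/207 ≈ 12.645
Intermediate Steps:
r(U, x) = √(-7 + U)
B = -251/106 + √7/207 (B = √(-7 + 14)/207 - 251/106 = √7*(1/207) - 251*1/106 = √7/207 - 251/106 = -251/106 + √7/207 ≈ -2.3551)
B - (2 + 1)*(2 - 7) = (-251/106 + √7/207) - (2 + 1)*(2 - 7) = (-251/106 + √7/207) - 3*(-5) = (-251/106 + √7/207) - 1*(-15) = (-251/106 + √7/207) + 15 = 1339/106 + √7/207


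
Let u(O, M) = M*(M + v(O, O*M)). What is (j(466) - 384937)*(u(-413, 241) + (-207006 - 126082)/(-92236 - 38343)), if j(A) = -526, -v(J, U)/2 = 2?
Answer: -2875019663138753/130579 ≈ -2.2017e+10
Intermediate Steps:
v(J, U) = -4 (v(J, U) = -2*2 = -4)
u(O, M) = M*(-4 + M) (u(O, M) = M*(M - 4) = M*(-4 + M))
(j(466) - 384937)*(u(-413, 241) + (-207006 - 126082)/(-92236 - 38343)) = (-526 - 384937)*(241*(-4 + 241) + (-207006 - 126082)/(-92236 - 38343)) = -385463*(241*237 - 333088/(-130579)) = -385463*(57117 - 333088*(-1/130579)) = -385463*(57117 + 333088/130579) = -385463*7458613831/130579 = -2875019663138753/130579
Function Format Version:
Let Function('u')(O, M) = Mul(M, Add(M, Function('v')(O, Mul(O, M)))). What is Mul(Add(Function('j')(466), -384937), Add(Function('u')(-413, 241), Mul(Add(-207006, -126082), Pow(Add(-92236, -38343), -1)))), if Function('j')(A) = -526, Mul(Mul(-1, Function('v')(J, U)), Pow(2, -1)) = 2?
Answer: Rational(-2875019663138753, 130579) ≈ -2.2017e+10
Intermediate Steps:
Function('v')(J, U) = -4 (Function('v')(J, U) = Mul(-2, 2) = -4)
Function('u')(O, M) = Mul(M, Add(-4, M)) (Function('u')(O, M) = Mul(M, Add(M, -4)) = Mul(M, Add(-4, M)))
Mul(Add(Function('j')(466), -384937), Add(Function('u')(-413, 241), Mul(Add(-207006, -126082), Pow(Add(-92236, -38343), -1)))) = Mul(Add(-526, -384937), Add(Mul(241, Add(-4, 241)), Mul(Add(-207006, -126082), Pow(Add(-92236, -38343), -1)))) = Mul(-385463, Add(Mul(241, 237), Mul(-333088, Pow(-130579, -1)))) = Mul(-385463, Add(57117, Mul(-333088, Rational(-1, 130579)))) = Mul(-385463, Add(57117, Rational(333088, 130579))) = Mul(-385463, Rational(7458613831, 130579)) = Rational(-2875019663138753, 130579)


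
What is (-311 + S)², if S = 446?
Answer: 18225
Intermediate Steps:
(-311 + S)² = (-311 + 446)² = 135² = 18225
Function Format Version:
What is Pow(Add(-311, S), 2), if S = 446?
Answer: 18225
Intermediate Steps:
Pow(Add(-311, S), 2) = Pow(Add(-311, 446), 2) = Pow(135, 2) = 18225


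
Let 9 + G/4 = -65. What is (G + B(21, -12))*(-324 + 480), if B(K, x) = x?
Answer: -48048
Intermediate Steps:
G = -296 (G = -36 + 4*(-65) = -36 - 260 = -296)
(G + B(21, -12))*(-324 + 480) = (-296 - 12)*(-324 + 480) = -308*156 = -48048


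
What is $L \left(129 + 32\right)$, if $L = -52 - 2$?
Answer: $-8694$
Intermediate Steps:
$L = -54$
$L \left(129 + 32\right) = - 54 \left(129 + 32\right) = \left(-54\right) 161 = -8694$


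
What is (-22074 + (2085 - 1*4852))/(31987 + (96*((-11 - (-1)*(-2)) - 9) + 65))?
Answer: -24841/29940 ≈ -0.82969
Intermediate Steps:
(-22074 + (2085 - 1*4852))/(31987 + (96*((-11 - (-1)*(-2)) - 9) + 65)) = (-22074 + (2085 - 4852))/(31987 + (96*((-11 - 1*2) - 9) + 65)) = (-22074 - 2767)/(31987 + (96*((-11 - 2) - 9) + 65)) = -24841/(31987 + (96*(-13 - 9) + 65)) = -24841/(31987 + (96*(-22) + 65)) = -24841/(31987 + (-2112 + 65)) = -24841/(31987 - 2047) = -24841/29940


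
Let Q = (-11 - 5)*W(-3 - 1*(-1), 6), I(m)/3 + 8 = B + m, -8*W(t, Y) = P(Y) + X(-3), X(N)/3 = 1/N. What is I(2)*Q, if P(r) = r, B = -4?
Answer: -300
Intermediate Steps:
X(N) = 3/N
W(t, Y) = ⅛ - Y/8 (W(t, Y) = -(Y + 3/(-3))/8 = -(Y + 3*(-⅓))/8 = -(Y - 1)/8 = -(-1 + Y)/8 = ⅛ - Y/8)
I(m) = -36 + 3*m (I(m) = -24 + 3*(-4 + m) = -24 + (-12 + 3*m) = -36 + 3*m)
Q = 10 (Q = (-11 - 5)*(⅛ - ⅛*6) = -16*(⅛ - ¾) = -16*(-5/8) = 10)
I(2)*Q = (-36 + 3*2)*10 = (-36 + 6)*10 = -30*10 = -300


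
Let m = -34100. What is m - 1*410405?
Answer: -444505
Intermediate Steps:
m - 1*410405 = -34100 - 1*410405 = -34100 - 410405 = -444505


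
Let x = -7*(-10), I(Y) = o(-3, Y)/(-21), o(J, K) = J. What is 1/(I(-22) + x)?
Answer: 7/491 ≈ 0.014257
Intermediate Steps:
I(Y) = 1/7 (I(Y) = -3/(-21) = -3*(-1/21) = 1/7)
x = 70
1/(I(-22) + x) = 1/(1/7 + 70) = 1/(491/7) = 7/491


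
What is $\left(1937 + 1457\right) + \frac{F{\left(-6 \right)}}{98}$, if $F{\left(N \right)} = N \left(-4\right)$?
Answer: $\frac{166318}{49} \approx 3394.2$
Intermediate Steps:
$F{\left(N \right)} = - 4 N$
$\left(1937 + 1457\right) + \frac{F{\left(-6 \right)}}{98} = \left(1937 + 1457\right) + \frac{\left(-4\right) \left(-6\right)}{98} = 3394 + 24 \cdot \frac{1}{98} = 3394 + \frac{12}{49} = \frac{166318}{49}$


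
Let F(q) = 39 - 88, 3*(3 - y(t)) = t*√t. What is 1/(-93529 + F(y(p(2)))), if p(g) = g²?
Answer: -1/93578 ≈ -1.0686e-5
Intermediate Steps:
y(t) = 3 - t^(3/2)/3 (y(t) = 3 - t*√t/3 = 3 - t^(3/2)/3)
F(q) = -49
1/(-93529 + F(y(p(2)))) = 1/(-93529 - 49) = 1/(-93578) = -1/93578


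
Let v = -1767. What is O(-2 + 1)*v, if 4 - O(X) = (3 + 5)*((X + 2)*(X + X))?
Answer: -35340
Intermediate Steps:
O(X) = 4 - 16*X*(2 + X) (O(X) = 4 - (3 + 5)*(X + 2)*(X + X) = 4 - 8*(2 + X)*(2*X) = 4 - 8*2*X*(2 + X) = 4 - 16*X*(2 + X))
O(-2 + 1)*v = (4 - 32*(-2 + 1) - 16*(-2 + 1)**2)*(-1767) = (4 - 32*(-1) - 16*(-1)**2)*(-1767) = (4 + 32 - 16*1)*(-1767) = (4 + 32 - 16)*(-1767) = 20*(-1767) = -35340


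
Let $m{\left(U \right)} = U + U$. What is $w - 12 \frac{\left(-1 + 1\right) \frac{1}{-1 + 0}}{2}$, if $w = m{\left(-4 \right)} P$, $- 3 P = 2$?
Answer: $\frac{16}{3} \approx 5.3333$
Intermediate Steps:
$m{\left(U \right)} = 2 U$
$P = - \frac{2}{3}$ ($P = \left(- \frac{1}{3}\right) 2 = - \frac{2}{3} \approx -0.66667$)
$w = \frac{16}{3}$ ($w = 2 \left(-4\right) \left(- \frac{2}{3}\right) = \left(-8\right) \left(- \frac{2}{3}\right) = \frac{16}{3} \approx 5.3333$)
$w - 12 \frac{\left(-1 + 1\right) \frac{1}{-1 + 0}}{2} = \frac{16}{3} - 12 \frac{\left(-1 + 1\right) \frac{1}{-1 + 0}}{2} = \frac{16}{3} - 12 \frac{0}{-1} \cdot \frac{1}{2} = \frac{16}{3} - 12 \cdot 0 \left(-1\right) \frac{1}{2} = \frac{16}{3} - 12 \cdot 0 \cdot \frac{1}{2} = \frac{16}{3} - 0 = \frac{16}{3} + 0 = \frac{16}{3}$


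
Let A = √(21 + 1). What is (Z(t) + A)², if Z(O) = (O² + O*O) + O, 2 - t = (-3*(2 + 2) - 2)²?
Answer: (75078 + √22)² ≈ 5.6374e+9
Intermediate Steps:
t = -194 (t = 2 - (-3*(2 + 2) - 2)² = 2 - (-3*4 - 2)² = 2 - (-12 - 2)² = 2 - 1*(-14)² = 2 - 1*196 = 2 - 196 = -194)
Z(O) = O + 2*O² (Z(O) = (O² + O²) + O = 2*O² + O = O + 2*O²)
A = √22 ≈ 4.6904
(Z(t) + A)² = (-194*(1 + 2*(-194)) + √22)² = (-194*(1 - 388) + √22)² = (-194*(-387) + √22)² = (75078 + √22)²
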